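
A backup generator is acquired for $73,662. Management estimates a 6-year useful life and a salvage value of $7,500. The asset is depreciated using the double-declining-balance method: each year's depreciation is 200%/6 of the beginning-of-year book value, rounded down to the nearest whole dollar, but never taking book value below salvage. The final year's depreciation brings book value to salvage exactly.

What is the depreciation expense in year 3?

Depreciable base = $73,662 − $7,500 = $66,162.
Year 1: ⌊$73,662 × 200%/6⌋ = $24,554. Book value $49,108.
Year 2: ⌊$49,108 × 200%/6⌋ = $16,369. Book value $32,739.
Year 3: ⌊$32,739 × 200%/6⌋ = $10,913. Book value $21,826.

$10,913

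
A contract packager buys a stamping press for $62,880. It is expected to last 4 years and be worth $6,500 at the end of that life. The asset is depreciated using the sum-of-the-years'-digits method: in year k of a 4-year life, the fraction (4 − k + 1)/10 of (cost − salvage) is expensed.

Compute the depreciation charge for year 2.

Depreciable base = $62,880 − $6,500 = $56,380.
Sum of the years' digits = 4+3+2+1 = 10.
Year 1: $56,380 × 4/10 = $22,552. Book value $40,328.
Year 2: $56,380 × 3/10 = $16,914. Book value $23,414.

$16,914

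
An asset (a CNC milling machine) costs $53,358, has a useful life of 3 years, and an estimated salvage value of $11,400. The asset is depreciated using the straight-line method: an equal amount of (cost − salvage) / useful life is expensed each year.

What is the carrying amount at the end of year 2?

$25,386

Depreciable base = $53,358 − $11,400 = $41,958.
Annual expense = $41,958 / 3 = $13,986.
End of year 1: book value $39,372.
End of year 2: book value $25,386.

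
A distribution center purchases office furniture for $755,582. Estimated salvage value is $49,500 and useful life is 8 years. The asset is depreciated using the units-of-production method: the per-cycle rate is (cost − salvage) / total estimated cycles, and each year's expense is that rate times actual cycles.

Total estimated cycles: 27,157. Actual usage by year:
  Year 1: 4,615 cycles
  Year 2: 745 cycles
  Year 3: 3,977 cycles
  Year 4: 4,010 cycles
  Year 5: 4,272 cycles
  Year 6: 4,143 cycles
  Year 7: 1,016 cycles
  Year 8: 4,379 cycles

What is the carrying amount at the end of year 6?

Depreciable base = $755,582 − $49,500 = $706,082.
Rate = $706,082 / 27,157 cycles = $26 per cycle.
Year 1: 4,615 × $26 = $119,990. Book value $635,592.
Year 2: 745 × $26 = $19,370. Book value $616,222.
Year 3: 3,977 × $26 = $103,402. Book value $512,820.
Year 4: 4,010 × $26 = $104,260. Book value $408,560.
Year 5: 4,272 × $26 = $111,072. Book value $297,488.
Year 6: 4,143 × $26 = $107,718. Book value $189,770.

$189,770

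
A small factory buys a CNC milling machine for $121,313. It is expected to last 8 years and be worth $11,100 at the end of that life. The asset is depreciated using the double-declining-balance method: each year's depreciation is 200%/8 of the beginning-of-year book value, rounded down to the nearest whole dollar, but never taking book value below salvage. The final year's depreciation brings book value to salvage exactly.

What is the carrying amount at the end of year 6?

$21,592

Depreciable base = $121,313 − $11,100 = $110,213.
Year 1: ⌊$121,313 × 200%/8⌋ = $30,328. Book value $90,985.
Year 2: ⌊$90,985 × 200%/8⌋ = $22,746. Book value $68,239.
Year 3: ⌊$68,239 × 200%/8⌋ = $17,059. Book value $51,180.
Year 4: ⌊$51,180 × 200%/8⌋ = $12,795. Book value $38,385.
Year 5: ⌊$38,385 × 200%/8⌋ = $9,596. Book value $28,789.
Year 6: ⌊$28,789 × 200%/8⌋ = $7,197. Book value $21,592.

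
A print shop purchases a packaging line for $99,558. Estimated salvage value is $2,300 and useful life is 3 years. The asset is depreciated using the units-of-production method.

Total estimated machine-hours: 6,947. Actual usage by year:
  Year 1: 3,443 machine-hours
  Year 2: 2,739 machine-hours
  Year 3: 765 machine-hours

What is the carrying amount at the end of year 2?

$13,010

Depreciable base = $99,558 − $2,300 = $97,258.
Rate = $97,258 / 6,947 machine-hours = $14 per machine-hour.
Year 1: 3,443 × $14 = $48,202. Book value $51,356.
Year 2: 2,739 × $14 = $38,346. Book value $13,010.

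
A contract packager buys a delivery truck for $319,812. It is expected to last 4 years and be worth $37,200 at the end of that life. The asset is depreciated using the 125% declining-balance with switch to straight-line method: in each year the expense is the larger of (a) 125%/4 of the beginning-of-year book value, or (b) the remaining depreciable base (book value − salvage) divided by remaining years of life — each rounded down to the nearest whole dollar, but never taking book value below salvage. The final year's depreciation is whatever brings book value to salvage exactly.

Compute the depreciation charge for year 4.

Depreciable base = $319,812 − $37,200 = $282,612.
Year 1: DB = ⌊$319,812 × 125%/4⌋ = $99,941; SL = ⌊$282,612/4⌋ = $70,653 → take DB $99,941. Book value $219,871.
Year 2: DB = ⌊$219,871 × 125%/4⌋ = $68,709; SL = ⌊$182,671/3⌋ = $60,890 → take DB $68,709. Book value $151,162.
Year 3: DB = ⌊$151,162 × 125%/4⌋ = $47,238; SL = ⌊$113,962/2⌋ = $56,981 → take SL $56,981. Book value $94,181.
Year 4 (final): $94,181 − $37,200 = $56,981. Book value $37,200.

$56,981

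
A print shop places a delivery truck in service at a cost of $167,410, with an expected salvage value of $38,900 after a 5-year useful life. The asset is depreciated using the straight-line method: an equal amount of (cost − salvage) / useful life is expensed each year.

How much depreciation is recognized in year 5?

$25,702

Depreciable base = $167,410 − $38,900 = $128,510.
Annual expense = $128,510 / 5 = $25,702.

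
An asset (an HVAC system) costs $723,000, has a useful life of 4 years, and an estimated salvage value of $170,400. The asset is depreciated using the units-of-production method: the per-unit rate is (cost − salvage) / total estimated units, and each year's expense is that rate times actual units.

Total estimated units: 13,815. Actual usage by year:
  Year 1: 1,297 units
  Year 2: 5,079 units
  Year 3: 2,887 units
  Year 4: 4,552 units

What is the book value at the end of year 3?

$352,480

Depreciable base = $723,000 − $170,400 = $552,600.
Rate = $552,600 / 13,815 units = $40 per unit.
Year 1: 1,297 × $40 = $51,880. Book value $671,120.
Year 2: 5,079 × $40 = $203,160. Book value $467,960.
Year 3: 2,887 × $40 = $115,480. Book value $352,480.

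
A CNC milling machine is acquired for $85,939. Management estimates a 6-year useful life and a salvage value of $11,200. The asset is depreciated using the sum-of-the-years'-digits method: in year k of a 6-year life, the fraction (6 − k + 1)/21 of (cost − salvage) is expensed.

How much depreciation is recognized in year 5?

Depreciable base = $85,939 − $11,200 = $74,739.
Sum of the years' digits = 6+5+4+3+2+1 = 21.
Year 1: $74,739 × 6/21 = $21,354. Book value $64,585.
Year 2: $74,739 × 5/21 = $17,795. Book value $46,790.
Year 3: $74,739 × 4/21 = $14,236. Book value $32,554.
Year 4: $74,739 × 3/21 = $10,677. Book value $21,877.
Year 5: $74,739 × 2/21 = $7,118. Book value $14,759.

$7,118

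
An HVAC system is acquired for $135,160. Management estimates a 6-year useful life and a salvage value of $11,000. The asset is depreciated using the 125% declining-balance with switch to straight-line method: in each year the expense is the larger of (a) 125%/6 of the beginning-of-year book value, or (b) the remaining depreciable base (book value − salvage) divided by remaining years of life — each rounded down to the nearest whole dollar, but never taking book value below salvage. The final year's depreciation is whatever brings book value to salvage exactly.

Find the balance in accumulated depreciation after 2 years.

$50,450

Depreciable base = $135,160 − $11,000 = $124,160.
Year 1: DB = ⌊$135,160 × 125%/6⌋ = $28,158; SL = ⌊$124,160/6⌋ = $20,693 → take DB $28,158. Book value $107,002.
Year 2: DB = ⌊$107,002 × 125%/6⌋ = $22,292; SL = ⌊$96,002/5⌋ = $19,200 → take DB $22,292. Book value $84,710.
Accumulated through year 2 = $135,160 − $84,710 = $50,450.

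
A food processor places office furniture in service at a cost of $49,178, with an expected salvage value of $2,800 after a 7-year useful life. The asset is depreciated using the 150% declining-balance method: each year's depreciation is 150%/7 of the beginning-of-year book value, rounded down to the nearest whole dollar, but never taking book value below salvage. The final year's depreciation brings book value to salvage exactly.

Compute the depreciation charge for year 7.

$8,772

Depreciable base = $49,178 − $2,800 = $46,378.
Year 1: ⌊$49,178 × 150%/7⌋ = $10,538. Book value $38,640.
Year 2: ⌊$38,640 × 150%/7⌋ = $8,280. Book value $30,360.
Year 3: ⌊$30,360 × 150%/7⌋ = $6,505. Book value $23,855.
Year 4: ⌊$23,855 × 150%/7⌋ = $5,111. Book value $18,744.
Year 5: ⌊$18,744 × 150%/7⌋ = $4,016. Book value $14,728.
Year 6: ⌊$14,728 × 150%/7⌋ = $3,156. Book value $11,572.
Year 7 (final): $11,572 − $2,800 = $8,772. Book value $2,800.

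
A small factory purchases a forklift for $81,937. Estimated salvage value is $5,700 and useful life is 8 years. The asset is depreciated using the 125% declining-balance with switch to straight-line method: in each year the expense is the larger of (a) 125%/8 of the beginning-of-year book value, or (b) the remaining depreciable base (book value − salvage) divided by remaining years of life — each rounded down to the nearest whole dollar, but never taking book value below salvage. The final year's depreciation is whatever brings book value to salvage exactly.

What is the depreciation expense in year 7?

Depreciable base = $81,937 − $5,700 = $76,237.
Year 1: DB = ⌊$81,937 × 125%/8⌋ = $12,802; SL = ⌊$76,237/8⌋ = $9,529 → take DB $12,802. Book value $69,135.
Year 2: DB = ⌊$69,135 × 125%/8⌋ = $10,802; SL = ⌊$63,435/7⌋ = $9,062 → take DB $10,802. Book value $58,333.
Year 3: DB = ⌊$58,333 × 125%/8⌋ = $9,114; SL = ⌊$52,633/6⌋ = $8,772 → take DB $9,114. Book value $49,219.
Year 4: DB = ⌊$49,219 × 125%/8⌋ = $7,690; SL = ⌊$43,519/5⌋ = $8,703 → take SL $8,703. Book value $40,516.
Year 5: DB = ⌊$40,516 × 125%/8⌋ = $6,330; SL = ⌊$34,816/4⌋ = $8,704 → take SL $8,704. Book value $31,812.
Year 6: DB = ⌊$31,812 × 125%/8⌋ = $4,970; SL = ⌊$26,112/3⌋ = $8,704 → take SL $8,704. Book value $23,108.
Year 7: DB = ⌊$23,108 × 125%/8⌋ = $3,610; SL = ⌊$17,408/2⌋ = $8,704 → take SL $8,704. Book value $14,404.

$8,704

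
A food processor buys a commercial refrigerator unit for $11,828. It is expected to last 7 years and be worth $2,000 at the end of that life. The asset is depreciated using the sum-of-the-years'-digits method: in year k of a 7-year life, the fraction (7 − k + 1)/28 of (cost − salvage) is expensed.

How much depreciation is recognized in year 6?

$702

Depreciable base = $11,828 − $2,000 = $9,828.
Sum of the years' digits = 7+6+5+4+3+2+1 = 28.
Year 1: $9,828 × 7/28 = $2,457. Book value $9,371.
Year 2: $9,828 × 6/28 = $2,106. Book value $7,265.
Year 3: $9,828 × 5/28 = $1,755. Book value $5,510.
Year 4: $9,828 × 4/28 = $1,404. Book value $4,106.
Year 5: $9,828 × 3/28 = $1,053. Book value $3,053.
Year 6: $9,828 × 2/28 = $702. Book value $2,351.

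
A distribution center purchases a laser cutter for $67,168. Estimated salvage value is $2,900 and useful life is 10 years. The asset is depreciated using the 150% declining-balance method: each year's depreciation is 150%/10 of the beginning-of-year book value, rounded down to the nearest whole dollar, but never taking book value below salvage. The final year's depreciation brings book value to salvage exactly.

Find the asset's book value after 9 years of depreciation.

Depreciable base = $67,168 − $2,900 = $64,268.
Year 1: ⌊$67,168 × 150%/10⌋ = $10,075. Book value $57,093.
Year 2: ⌊$57,093 × 150%/10⌋ = $8,563. Book value $48,530.
Year 3: ⌊$48,530 × 150%/10⌋ = $7,279. Book value $41,251.
Year 4: ⌊$41,251 × 150%/10⌋ = $6,187. Book value $35,064.
Year 5: ⌊$35,064 × 150%/10⌋ = $5,259. Book value $29,805.
Year 6: ⌊$29,805 × 150%/10⌋ = $4,470. Book value $25,335.
Year 7: ⌊$25,335 × 150%/10⌋ = $3,800. Book value $21,535.
Year 8: ⌊$21,535 × 150%/10⌋ = $3,230. Book value $18,305.
Year 9: ⌊$18,305 × 150%/10⌋ = $2,745. Book value $15,560.

$15,560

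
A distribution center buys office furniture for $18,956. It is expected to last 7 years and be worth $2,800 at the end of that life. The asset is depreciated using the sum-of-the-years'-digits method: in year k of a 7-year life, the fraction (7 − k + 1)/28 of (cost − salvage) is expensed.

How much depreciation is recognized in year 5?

Depreciable base = $18,956 − $2,800 = $16,156.
Sum of the years' digits = 7+6+5+4+3+2+1 = 28.
Year 1: $16,156 × 7/28 = $4,039. Book value $14,917.
Year 2: $16,156 × 6/28 = $3,462. Book value $11,455.
Year 3: $16,156 × 5/28 = $2,885. Book value $8,570.
Year 4: $16,156 × 4/28 = $2,308. Book value $6,262.
Year 5: $16,156 × 3/28 = $1,731. Book value $4,531.

$1,731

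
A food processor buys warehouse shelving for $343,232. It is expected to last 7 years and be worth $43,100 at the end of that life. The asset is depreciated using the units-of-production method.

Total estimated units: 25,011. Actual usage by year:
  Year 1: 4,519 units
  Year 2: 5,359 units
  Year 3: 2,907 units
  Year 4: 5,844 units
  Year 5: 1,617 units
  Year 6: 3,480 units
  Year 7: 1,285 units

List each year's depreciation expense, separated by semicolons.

$54,228; $64,308; $34,884; $70,128; $19,404; $41,760; $15,420

Depreciable base = $343,232 − $43,100 = $300,132.
Rate = $300,132 / 25,011 units = $12 per unit.
Year 1: 4,519 × $12 = $54,228. Book value $289,004.
Year 2: 5,359 × $12 = $64,308. Book value $224,696.
Year 3: 2,907 × $12 = $34,884. Book value $189,812.
Year 4: 5,844 × $12 = $70,128. Book value $119,684.
Year 5: 1,617 × $12 = $19,404. Book value $100,280.
Year 6: 3,480 × $12 = $41,760. Book value $58,520.
Year 7: 1,285 × $12 = $15,420. Book value $43,100.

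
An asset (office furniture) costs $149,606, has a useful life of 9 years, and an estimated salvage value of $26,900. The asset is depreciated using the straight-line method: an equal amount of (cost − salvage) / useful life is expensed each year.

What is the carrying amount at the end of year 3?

$108,704

Depreciable base = $149,606 − $26,900 = $122,706.
Annual expense = $122,706 / 9 = $13,634.
End of year 1: book value $135,972.
End of year 2: book value $122,338.
End of year 3: book value $108,704.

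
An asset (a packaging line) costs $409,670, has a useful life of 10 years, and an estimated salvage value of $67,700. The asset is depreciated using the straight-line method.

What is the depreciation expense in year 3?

$34,197

Depreciable base = $409,670 − $67,700 = $341,970.
Annual expense = $341,970 / 10 = $34,197.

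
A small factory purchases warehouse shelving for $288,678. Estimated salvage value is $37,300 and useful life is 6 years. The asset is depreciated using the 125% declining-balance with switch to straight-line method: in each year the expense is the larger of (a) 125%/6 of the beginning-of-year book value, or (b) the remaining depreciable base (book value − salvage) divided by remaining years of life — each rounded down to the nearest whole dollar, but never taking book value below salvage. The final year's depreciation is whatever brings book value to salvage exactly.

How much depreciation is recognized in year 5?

Depreciable base = $288,678 − $37,300 = $251,378.
Year 1: DB = ⌊$288,678 × 125%/6⌋ = $60,141; SL = ⌊$251,378/6⌋ = $41,896 → take DB $60,141. Book value $228,537.
Year 2: DB = ⌊$228,537 × 125%/6⌋ = $47,611; SL = ⌊$191,237/5⌋ = $38,247 → take DB $47,611. Book value $180,926.
Year 3: DB = ⌊$180,926 × 125%/6⌋ = $37,692; SL = ⌊$143,626/4⌋ = $35,906 → take DB $37,692. Book value $143,234.
Year 4: DB = ⌊$143,234 × 125%/6⌋ = $29,840; SL = ⌊$105,934/3⌋ = $35,311 → take SL $35,311. Book value $107,923.
Year 5: DB = ⌊$107,923 × 125%/6⌋ = $22,483; SL = ⌊$70,623/2⌋ = $35,311 → take SL $35,311. Book value $72,612.

$35,311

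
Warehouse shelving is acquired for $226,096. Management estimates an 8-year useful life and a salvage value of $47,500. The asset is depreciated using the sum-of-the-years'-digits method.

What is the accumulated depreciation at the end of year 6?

$163,713

Depreciable base = $226,096 − $47,500 = $178,596.
Sum of the years' digits = 8+7+6+5+4+3+2+1 = 36.
Year 1: $178,596 × 8/36 = $39,688. Book value $186,408.
Year 2: $178,596 × 7/36 = $34,727. Book value $151,681.
Year 3: $178,596 × 6/36 = $29,766. Book value $121,915.
Year 4: $178,596 × 5/36 = $24,805. Book value $97,110.
Year 5: $178,596 × 4/36 = $19,844. Book value $77,266.
Year 6: $178,596 × 3/36 = $14,883. Book value $62,383.
Accumulated through year 6 = $226,096 − $62,383 = $163,713.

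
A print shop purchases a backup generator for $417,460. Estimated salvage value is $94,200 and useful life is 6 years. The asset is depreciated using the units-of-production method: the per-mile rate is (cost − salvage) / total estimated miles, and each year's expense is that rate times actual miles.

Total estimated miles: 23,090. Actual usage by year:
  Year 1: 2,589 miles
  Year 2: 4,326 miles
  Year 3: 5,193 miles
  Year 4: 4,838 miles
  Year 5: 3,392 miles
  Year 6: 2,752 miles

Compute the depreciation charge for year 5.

$47,488

Depreciable base = $417,460 − $94,200 = $323,260.
Rate = $323,260 / 23,090 miles = $14 per mile.
Year 1: 2,589 × $14 = $36,246. Book value $381,214.
Year 2: 4,326 × $14 = $60,564. Book value $320,650.
Year 3: 5,193 × $14 = $72,702. Book value $247,948.
Year 4: 4,838 × $14 = $67,732. Book value $180,216.
Year 5: 3,392 × $14 = $47,488. Book value $132,728.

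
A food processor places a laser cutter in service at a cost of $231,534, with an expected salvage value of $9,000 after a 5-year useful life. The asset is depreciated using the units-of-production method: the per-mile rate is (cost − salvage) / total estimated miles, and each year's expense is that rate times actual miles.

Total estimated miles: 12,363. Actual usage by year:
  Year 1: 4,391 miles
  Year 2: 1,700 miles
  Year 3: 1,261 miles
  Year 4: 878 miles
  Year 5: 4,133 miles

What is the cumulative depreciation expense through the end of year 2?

Depreciable base = $231,534 − $9,000 = $222,534.
Rate = $222,534 / 12,363 miles = $18 per mile.
Year 1: 4,391 × $18 = $79,038. Book value $152,496.
Year 2: 1,700 × $18 = $30,600. Book value $121,896.
Accumulated through year 2 = $231,534 − $121,896 = $109,638.

$109,638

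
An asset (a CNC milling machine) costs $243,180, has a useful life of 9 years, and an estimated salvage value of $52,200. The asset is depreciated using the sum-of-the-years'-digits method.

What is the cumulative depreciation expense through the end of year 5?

Depreciable base = $243,180 − $52,200 = $190,980.
Sum of the years' digits = 9+8+7+6+5+4+3+2+1 = 45.
Year 1: $190,980 × 9/45 = $38,196. Book value $204,984.
Year 2: $190,980 × 8/45 = $33,952. Book value $171,032.
Year 3: $190,980 × 7/45 = $29,708. Book value $141,324.
Year 4: $190,980 × 6/45 = $25,464. Book value $115,860.
Year 5: $190,980 × 5/45 = $21,220. Book value $94,640.
Accumulated through year 5 = $243,180 − $94,640 = $148,540.

$148,540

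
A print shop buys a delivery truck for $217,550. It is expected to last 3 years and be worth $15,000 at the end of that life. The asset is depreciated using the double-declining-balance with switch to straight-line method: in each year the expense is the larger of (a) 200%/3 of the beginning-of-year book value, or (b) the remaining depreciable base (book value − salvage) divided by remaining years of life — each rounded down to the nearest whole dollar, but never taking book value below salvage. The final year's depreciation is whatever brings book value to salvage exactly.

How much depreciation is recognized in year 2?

Depreciable base = $217,550 − $15,000 = $202,550.
Year 1: DB = ⌊$217,550 × 200%/3⌋ = $145,033; SL = ⌊$202,550/3⌋ = $67,516 → take DB $145,033. Book value $72,517.
Year 2: DB = ⌊$72,517 × 200%/3⌋ = $48,344; SL = ⌊$57,517/2⌋ = $28,758 → take DB $48,344. Book value $24,173.

$48,344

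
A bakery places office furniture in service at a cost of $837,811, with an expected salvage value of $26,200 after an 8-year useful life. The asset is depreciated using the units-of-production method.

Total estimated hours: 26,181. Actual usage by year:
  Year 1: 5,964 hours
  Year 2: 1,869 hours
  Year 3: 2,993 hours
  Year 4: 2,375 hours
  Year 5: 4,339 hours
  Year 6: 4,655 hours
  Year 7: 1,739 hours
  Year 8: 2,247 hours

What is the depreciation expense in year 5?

Depreciable base = $837,811 − $26,200 = $811,611.
Rate = $811,611 / 26,181 hours = $31 per hour.
Year 1: 5,964 × $31 = $184,884. Book value $652,927.
Year 2: 1,869 × $31 = $57,939. Book value $594,988.
Year 3: 2,993 × $31 = $92,783. Book value $502,205.
Year 4: 2,375 × $31 = $73,625. Book value $428,580.
Year 5: 4,339 × $31 = $134,509. Book value $294,071.

$134,509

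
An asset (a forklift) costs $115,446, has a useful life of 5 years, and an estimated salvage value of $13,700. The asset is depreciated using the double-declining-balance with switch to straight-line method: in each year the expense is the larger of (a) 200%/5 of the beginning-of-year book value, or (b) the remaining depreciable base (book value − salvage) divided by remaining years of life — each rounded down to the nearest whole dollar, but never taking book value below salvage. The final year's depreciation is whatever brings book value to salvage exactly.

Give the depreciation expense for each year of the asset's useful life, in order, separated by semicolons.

$46,178; $27,707; $16,624; $9,974; $1,263

Depreciable base = $115,446 − $13,700 = $101,746.
Year 1: DB = ⌊$115,446 × 200%/5⌋ = $46,178; SL = ⌊$101,746/5⌋ = $20,349 → take DB $46,178. Book value $69,268.
Year 2: DB = ⌊$69,268 × 200%/5⌋ = $27,707; SL = ⌊$55,568/4⌋ = $13,892 → take DB $27,707. Book value $41,561.
Year 3: DB = ⌊$41,561 × 200%/5⌋ = $16,624; SL = ⌊$27,861/3⌋ = $9,287 → take DB $16,624. Book value $24,937.
Year 4: DB = ⌊$24,937 × 200%/5⌋ = $9,974; SL = ⌊$11,237/2⌋ = $5,618 → take DB $9,974. Book value $14,963.
Year 5 (final): $14,963 − $13,700 = $1,263. Book value $13,700.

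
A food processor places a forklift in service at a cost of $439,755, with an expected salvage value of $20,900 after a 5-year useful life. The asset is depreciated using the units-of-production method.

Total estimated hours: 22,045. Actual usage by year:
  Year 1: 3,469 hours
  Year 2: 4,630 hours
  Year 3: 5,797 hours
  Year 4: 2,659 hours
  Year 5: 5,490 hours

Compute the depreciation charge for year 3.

Depreciable base = $439,755 − $20,900 = $418,855.
Rate = $418,855 / 22,045 hours = $19 per hour.
Year 1: 3,469 × $19 = $65,911. Book value $373,844.
Year 2: 4,630 × $19 = $87,970. Book value $285,874.
Year 3: 5,797 × $19 = $110,143. Book value $175,731.

$110,143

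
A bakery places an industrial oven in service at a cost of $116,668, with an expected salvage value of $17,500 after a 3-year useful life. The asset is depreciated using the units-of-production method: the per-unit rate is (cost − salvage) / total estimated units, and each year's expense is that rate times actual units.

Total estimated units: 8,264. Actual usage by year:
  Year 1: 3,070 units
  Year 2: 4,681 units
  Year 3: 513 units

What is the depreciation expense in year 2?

Depreciable base = $116,668 − $17,500 = $99,168.
Rate = $99,168 / 8,264 units = $12 per unit.
Year 1: 3,070 × $12 = $36,840. Book value $79,828.
Year 2: 4,681 × $12 = $56,172. Book value $23,656.

$56,172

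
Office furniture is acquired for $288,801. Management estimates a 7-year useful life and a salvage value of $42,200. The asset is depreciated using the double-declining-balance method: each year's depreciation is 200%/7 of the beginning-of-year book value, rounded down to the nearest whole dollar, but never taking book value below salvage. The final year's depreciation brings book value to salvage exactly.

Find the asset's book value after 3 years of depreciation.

$105,249

Depreciable base = $288,801 − $42,200 = $246,601.
Year 1: ⌊$288,801 × 200%/7⌋ = $82,514. Book value $206,287.
Year 2: ⌊$206,287 × 200%/7⌋ = $58,939. Book value $147,348.
Year 3: ⌊$147,348 × 200%/7⌋ = $42,099. Book value $105,249.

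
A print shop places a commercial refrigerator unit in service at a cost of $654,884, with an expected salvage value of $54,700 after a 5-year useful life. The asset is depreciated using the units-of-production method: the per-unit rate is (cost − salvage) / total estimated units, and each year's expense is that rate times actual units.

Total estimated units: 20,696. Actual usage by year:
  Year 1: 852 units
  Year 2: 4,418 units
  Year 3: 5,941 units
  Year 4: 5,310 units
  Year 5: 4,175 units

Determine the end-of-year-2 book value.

$502,054

Depreciable base = $654,884 − $54,700 = $600,184.
Rate = $600,184 / 20,696 units = $29 per unit.
Year 1: 852 × $29 = $24,708. Book value $630,176.
Year 2: 4,418 × $29 = $128,122. Book value $502,054.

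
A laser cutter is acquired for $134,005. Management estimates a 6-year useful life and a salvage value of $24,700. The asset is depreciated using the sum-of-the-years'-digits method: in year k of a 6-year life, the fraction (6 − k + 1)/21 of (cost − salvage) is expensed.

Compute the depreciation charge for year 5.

$10,410

Depreciable base = $134,005 − $24,700 = $109,305.
Sum of the years' digits = 6+5+4+3+2+1 = 21.
Year 1: $109,305 × 6/21 = $31,230. Book value $102,775.
Year 2: $109,305 × 5/21 = $26,025. Book value $76,750.
Year 3: $109,305 × 4/21 = $20,820. Book value $55,930.
Year 4: $109,305 × 3/21 = $15,615. Book value $40,315.
Year 5: $109,305 × 2/21 = $10,410. Book value $29,905.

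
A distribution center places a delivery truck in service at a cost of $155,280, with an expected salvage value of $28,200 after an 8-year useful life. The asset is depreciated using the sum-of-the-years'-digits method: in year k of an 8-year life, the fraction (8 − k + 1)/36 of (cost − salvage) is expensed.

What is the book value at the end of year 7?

$31,730

Depreciable base = $155,280 − $28,200 = $127,080.
Sum of the years' digits = 8+7+6+5+4+3+2+1 = 36.
Year 1: $127,080 × 8/36 = $28,240. Book value $127,040.
Year 2: $127,080 × 7/36 = $24,710. Book value $102,330.
Year 3: $127,080 × 6/36 = $21,180. Book value $81,150.
Year 4: $127,080 × 5/36 = $17,650. Book value $63,500.
Year 5: $127,080 × 4/36 = $14,120. Book value $49,380.
Year 6: $127,080 × 3/36 = $10,590. Book value $38,790.
Year 7: $127,080 × 2/36 = $7,060. Book value $31,730.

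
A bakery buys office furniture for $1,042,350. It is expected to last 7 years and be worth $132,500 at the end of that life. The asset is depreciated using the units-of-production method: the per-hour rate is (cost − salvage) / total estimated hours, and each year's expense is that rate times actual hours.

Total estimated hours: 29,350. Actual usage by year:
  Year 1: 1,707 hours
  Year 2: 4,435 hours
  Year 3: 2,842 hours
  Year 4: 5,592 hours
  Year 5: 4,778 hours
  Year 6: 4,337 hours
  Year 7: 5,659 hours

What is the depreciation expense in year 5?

Depreciable base = $1,042,350 − $132,500 = $909,850.
Rate = $909,850 / 29,350 hours = $31 per hour.
Year 1: 1,707 × $31 = $52,917. Book value $989,433.
Year 2: 4,435 × $31 = $137,485. Book value $851,948.
Year 3: 2,842 × $31 = $88,102. Book value $763,846.
Year 4: 5,592 × $31 = $173,352. Book value $590,494.
Year 5: 4,778 × $31 = $148,118. Book value $442,376.

$148,118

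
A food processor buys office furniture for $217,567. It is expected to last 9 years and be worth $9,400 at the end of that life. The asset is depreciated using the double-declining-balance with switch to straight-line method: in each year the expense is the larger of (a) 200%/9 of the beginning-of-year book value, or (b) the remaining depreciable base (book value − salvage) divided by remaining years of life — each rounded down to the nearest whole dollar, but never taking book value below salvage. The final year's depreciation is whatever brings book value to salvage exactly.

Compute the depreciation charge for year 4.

Depreciable base = $217,567 − $9,400 = $208,167.
Year 1: DB = ⌊$217,567 × 200%/9⌋ = $48,348; SL = ⌊$208,167/9⌋ = $23,129 → take DB $48,348. Book value $169,219.
Year 2: DB = ⌊$169,219 × 200%/9⌋ = $37,604; SL = ⌊$159,819/8⌋ = $19,977 → take DB $37,604. Book value $131,615.
Year 3: DB = ⌊$131,615 × 200%/9⌋ = $29,247; SL = ⌊$122,215/7⌋ = $17,459 → take DB $29,247. Book value $102,368.
Year 4: DB = ⌊$102,368 × 200%/9⌋ = $22,748; SL = ⌊$92,968/6⌋ = $15,494 → take DB $22,748. Book value $79,620.

$22,748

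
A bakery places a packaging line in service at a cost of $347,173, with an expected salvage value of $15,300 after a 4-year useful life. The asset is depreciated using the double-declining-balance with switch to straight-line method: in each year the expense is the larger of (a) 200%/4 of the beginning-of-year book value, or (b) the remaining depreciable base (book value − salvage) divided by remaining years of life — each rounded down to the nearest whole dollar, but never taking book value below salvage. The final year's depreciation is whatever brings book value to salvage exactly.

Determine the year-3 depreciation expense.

Depreciable base = $347,173 − $15,300 = $331,873.
Year 1: DB = ⌊$347,173 × 200%/4⌋ = $173,586; SL = ⌊$331,873/4⌋ = $82,968 → take DB $173,586. Book value $173,587.
Year 2: DB = ⌊$173,587 × 200%/4⌋ = $86,793; SL = ⌊$158,287/3⌋ = $52,762 → take DB $86,793. Book value $86,794.
Year 3: DB = ⌊$86,794 × 200%/4⌋ = $43,397; SL = ⌊$71,494/2⌋ = $35,747 → take DB $43,397. Book value $43,397.

$43,397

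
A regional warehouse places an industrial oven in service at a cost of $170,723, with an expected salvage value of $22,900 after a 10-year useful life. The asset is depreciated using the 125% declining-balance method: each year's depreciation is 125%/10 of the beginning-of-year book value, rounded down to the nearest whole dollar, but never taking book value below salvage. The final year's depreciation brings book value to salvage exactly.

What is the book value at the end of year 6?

$76,622

Depreciable base = $170,723 − $22,900 = $147,823.
Year 1: ⌊$170,723 × 125%/10⌋ = $21,340. Book value $149,383.
Year 2: ⌊$149,383 × 125%/10⌋ = $18,672. Book value $130,711.
Year 3: ⌊$130,711 × 125%/10⌋ = $16,338. Book value $114,373.
Year 4: ⌊$114,373 × 125%/10⌋ = $14,296. Book value $100,077.
Year 5: ⌊$100,077 × 125%/10⌋ = $12,509. Book value $87,568.
Year 6: ⌊$87,568 × 125%/10⌋ = $10,946. Book value $76,622.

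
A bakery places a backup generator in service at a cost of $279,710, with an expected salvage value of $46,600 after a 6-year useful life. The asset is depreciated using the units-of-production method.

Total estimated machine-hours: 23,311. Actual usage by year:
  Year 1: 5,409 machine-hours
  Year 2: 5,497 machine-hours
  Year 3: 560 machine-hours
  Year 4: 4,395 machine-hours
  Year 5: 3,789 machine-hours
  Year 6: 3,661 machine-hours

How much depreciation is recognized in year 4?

Depreciable base = $279,710 − $46,600 = $233,110.
Rate = $233,110 / 23,311 machine-hours = $10 per machine-hour.
Year 1: 5,409 × $10 = $54,090. Book value $225,620.
Year 2: 5,497 × $10 = $54,970. Book value $170,650.
Year 3: 560 × $10 = $5,600. Book value $165,050.
Year 4: 4,395 × $10 = $43,950. Book value $121,100.

$43,950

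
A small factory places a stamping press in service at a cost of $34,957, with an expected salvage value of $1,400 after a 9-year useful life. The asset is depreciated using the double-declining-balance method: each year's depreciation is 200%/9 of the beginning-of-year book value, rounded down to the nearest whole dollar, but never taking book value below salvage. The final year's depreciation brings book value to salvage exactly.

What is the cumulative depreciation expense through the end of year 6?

$27,217

Depreciable base = $34,957 − $1,400 = $33,557.
Year 1: ⌊$34,957 × 200%/9⌋ = $7,768. Book value $27,189.
Year 2: ⌊$27,189 × 200%/9⌋ = $6,042. Book value $21,147.
Year 3: ⌊$21,147 × 200%/9⌋ = $4,699. Book value $16,448.
Year 4: ⌊$16,448 × 200%/9⌋ = $3,655. Book value $12,793.
Year 5: ⌊$12,793 × 200%/9⌋ = $2,842. Book value $9,951.
Year 6: ⌊$9,951 × 200%/9⌋ = $2,211. Book value $7,740.
Accumulated through year 6 = $34,957 − $7,740 = $27,217.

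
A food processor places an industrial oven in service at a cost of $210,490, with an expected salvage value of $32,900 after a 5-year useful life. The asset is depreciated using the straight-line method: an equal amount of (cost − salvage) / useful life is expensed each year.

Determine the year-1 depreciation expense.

Depreciable base = $210,490 − $32,900 = $177,590.
Annual expense = $177,590 / 5 = $35,518.

$35,518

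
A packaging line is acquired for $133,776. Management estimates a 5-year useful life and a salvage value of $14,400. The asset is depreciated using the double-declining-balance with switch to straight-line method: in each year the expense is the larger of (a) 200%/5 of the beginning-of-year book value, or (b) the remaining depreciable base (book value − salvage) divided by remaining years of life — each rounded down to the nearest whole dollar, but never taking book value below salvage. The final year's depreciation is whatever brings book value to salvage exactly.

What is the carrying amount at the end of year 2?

$48,160

Depreciable base = $133,776 − $14,400 = $119,376.
Year 1: DB = ⌊$133,776 × 200%/5⌋ = $53,510; SL = ⌊$119,376/5⌋ = $23,875 → take DB $53,510. Book value $80,266.
Year 2: DB = ⌊$80,266 × 200%/5⌋ = $32,106; SL = ⌊$65,866/4⌋ = $16,466 → take DB $32,106. Book value $48,160.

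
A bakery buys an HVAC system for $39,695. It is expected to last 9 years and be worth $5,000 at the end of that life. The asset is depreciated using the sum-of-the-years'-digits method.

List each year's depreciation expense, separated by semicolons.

Depreciable base = $39,695 − $5,000 = $34,695.
Sum of the years' digits = 9+8+7+6+5+4+3+2+1 = 45.
Year 1: $34,695 × 9/45 = $6,939. Book value $32,756.
Year 2: $34,695 × 8/45 = $6,168. Book value $26,588.
Year 3: $34,695 × 7/45 = $5,397. Book value $21,191.
Year 4: $34,695 × 6/45 = $4,626. Book value $16,565.
Year 5: $34,695 × 5/45 = $3,855. Book value $12,710.
Year 6: $34,695 × 4/45 = $3,084. Book value $9,626.
Year 7: $34,695 × 3/45 = $2,313. Book value $7,313.
Year 8: $34,695 × 2/45 = $1,542. Book value $5,771.
Year 9: $34,695 × 1/45 = $771. Book value $5,000.

$6,939; $6,168; $5,397; $4,626; $3,855; $3,084; $2,313; $1,542; $771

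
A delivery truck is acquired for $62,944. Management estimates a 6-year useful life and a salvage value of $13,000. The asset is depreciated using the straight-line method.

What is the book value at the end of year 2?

Depreciable base = $62,944 − $13,000 = $49,944.
Annual expense = $49,944 / 6 = $8,324.
End of year 1: book value $54,620.
End of year 2: book value $46,296.

$46,296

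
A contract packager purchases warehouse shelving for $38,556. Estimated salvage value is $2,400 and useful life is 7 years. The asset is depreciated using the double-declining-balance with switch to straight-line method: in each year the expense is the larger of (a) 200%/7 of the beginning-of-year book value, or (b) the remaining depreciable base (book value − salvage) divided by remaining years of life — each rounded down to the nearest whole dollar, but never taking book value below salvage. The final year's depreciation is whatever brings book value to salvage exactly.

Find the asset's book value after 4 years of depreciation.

$10,038

Depreciable base = $38,556 − $2,400 = $36,156.
Year 1: DB = ⌊$38,556 × 200%/7⌋ = $11,016; SL = ⌊$36,156/7⌋ = $5,165 → take DB $11,016. Book value $27,540.
Year 2: DB = ⌊$27,540 × 200%/7⌋ = $7,868; SL = ⌊$25,140/6⌋ = $4,190 → take DB $7,868. Book value $19,672.
Year 3: DB = ⌊$19,672 × 200%/7⌋ = $5,620; SL = ⌊$17,272/5⌋ = $3,454 → take DB $5,620. Book value $14,052.
Year 4: DB = ⌊$14,052 × 200%/7⌋ = $4,014; SL = ⌊$11,652/4⌋ = $2,913 → take DB $4,014. Book value $10,038.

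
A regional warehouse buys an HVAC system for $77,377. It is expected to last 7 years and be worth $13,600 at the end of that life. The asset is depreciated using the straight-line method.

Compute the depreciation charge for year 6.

Depreciable base = $77,377 − $13,600 = $63,777.
Annual expense = $63,777 / 7 = $9,111.

$9,111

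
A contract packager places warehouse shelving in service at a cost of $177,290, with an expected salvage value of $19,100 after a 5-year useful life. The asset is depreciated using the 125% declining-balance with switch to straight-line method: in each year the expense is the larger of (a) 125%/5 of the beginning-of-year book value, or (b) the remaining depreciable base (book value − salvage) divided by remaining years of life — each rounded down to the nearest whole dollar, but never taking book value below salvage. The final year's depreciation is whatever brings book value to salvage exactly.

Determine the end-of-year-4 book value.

$45,976

Depreciable base = $177,290 − $19,100 = $158,190.
Year 1: DB = ⌊$177,290 × 125%/5⌋ = $44,322; SL = ⌊$158,190/5⌋ = $31,638 → take DB $44,322. Book value $132,968.
Year 2: DB = ⌊$132,968 × 125%/5⌋ = $33,242; SL = ⌊$113,868/4⌋ = $28,467 → take DB $33,242. Book value $99,726.
Year 3: DB = ⌊$99,726 × 125%/5⌋ = $24,931; SL = ⌊$80,626/3⌋ = $26,875 → take SL $26,875. Book value $72,851.
Year 4: DB = ⌊$72,851 × 125%/5⌋ = $18,212; SL = ⌊$53,751/2⌋ = $26,875 → take SL $26,875. Book value $45,976.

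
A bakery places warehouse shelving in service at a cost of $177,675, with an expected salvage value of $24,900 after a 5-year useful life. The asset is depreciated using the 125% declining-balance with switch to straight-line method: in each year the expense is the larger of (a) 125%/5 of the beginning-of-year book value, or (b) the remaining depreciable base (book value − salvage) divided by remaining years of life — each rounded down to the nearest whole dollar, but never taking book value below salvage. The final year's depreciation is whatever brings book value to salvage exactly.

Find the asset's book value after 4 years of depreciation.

Depreciable base = $177,675 − $24,900 = $152,775.
Year 1: DB = ⌊$177,675 × 125%/5⌋ = $44,418; SL = ⌊$152,775/5⌋ = $30,555 → take DB $44,418. Book value $133,257.
Year 2: DB = ⌊$133,257 × 125%/5⌋ = $33,314; SL = ⌊$108,357/4⌋ = $27,089 → take DB $33,314. Book value $99,943.
Year 3: DB = ⌊$99,943 × 125%/5⌋ = $24,985; SL = ⌊$75,043/3⌋ = $25,014 → take SL $25,014. Book value $74,929.
Year 4: DB = ⌊$74,929 × 125%/5⌋ = $18,732; SL = ⌊$50,029/2⌋ = $25,014 → take SL $25,014. Book value $49,915.

$49,915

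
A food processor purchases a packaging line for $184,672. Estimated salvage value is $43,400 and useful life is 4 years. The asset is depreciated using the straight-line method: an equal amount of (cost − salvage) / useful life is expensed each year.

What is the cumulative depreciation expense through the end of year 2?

Depreciable base = $184,672 − $43,400 = $141,272.
Annual expense = $141,272 / 4 = $35,318.
End of year 1: book value $149,354.
End of year 2: book value $114,036.
Accumulated through year 2 = $184,672 − $114,036 = $70,636.

$70,636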